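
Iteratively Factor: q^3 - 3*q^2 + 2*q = (q - 2)*(q^2 - q) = q*(q - 2)*(q - 1)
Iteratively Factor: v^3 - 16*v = (v)*(v^2 - 16) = v*(v - 4)*(v + 4)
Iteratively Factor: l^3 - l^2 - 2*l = (l)*(l^2 - l - 2) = l*(l - 2)*(l + 1)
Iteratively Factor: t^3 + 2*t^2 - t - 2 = (t + 2)*(t^2 - 1) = (t - 1)*(t + 2)*(t + 1)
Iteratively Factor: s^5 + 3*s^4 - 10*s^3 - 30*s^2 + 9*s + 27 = (s - 3)*(s^4 + 6*s^3 + 8*s^2 - 6*s - 9) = (s - 3)*(s + 1)*(s^3 + 5*s^2 + 3*s - 9) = (s - 3)*(s - 1)*(s + 1)*(s^2 + 6*s + 9) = (s - 3)*(s - 1)*(s + 1)*(s + 3)*(s + 3)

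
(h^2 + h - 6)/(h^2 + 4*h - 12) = (h + 3)/(h + 6)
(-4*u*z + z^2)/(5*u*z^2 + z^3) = (-4*u + z)/(z*(5*u + z))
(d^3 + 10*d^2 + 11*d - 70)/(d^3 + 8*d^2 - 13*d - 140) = (d - 2)/(d - 4)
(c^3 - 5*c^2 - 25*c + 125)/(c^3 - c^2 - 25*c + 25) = (c - 5)/(c - 1)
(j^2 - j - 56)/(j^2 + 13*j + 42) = (j - 8)/(j + 6)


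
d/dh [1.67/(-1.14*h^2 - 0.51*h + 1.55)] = (3.8076*h + 0.8517)/(1.14*h^2 + 0.51*h - 1.55)^2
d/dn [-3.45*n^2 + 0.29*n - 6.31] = 0.29 - 6.9*n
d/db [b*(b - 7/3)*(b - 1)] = 3*b^2 - 20*b/3 + 7/3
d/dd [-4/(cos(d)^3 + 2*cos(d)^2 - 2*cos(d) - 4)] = 4*(-3*cos(d)^2 - 4*cos(d) + 2)*sin(d)/((sin(d)^2 + 1)^2*(cos(d) + 2)^2)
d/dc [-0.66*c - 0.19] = -0.660000000000000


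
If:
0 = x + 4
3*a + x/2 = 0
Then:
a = 2/3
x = -4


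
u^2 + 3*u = u*(u + 3)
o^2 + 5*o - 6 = (o - 1)*(o + 6)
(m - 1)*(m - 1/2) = m^2 - 3*m/2 + 1/2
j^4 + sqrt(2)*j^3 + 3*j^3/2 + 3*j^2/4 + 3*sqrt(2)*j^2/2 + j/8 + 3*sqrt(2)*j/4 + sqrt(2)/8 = (j + 1/2)^3*(j + sqrt(2))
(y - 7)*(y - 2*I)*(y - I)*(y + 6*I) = y^4 - 7*y^3 + 3*I*y^3 + 16*y^2 - 21*I*y^2 - 112*y - 12*I*y + 84*I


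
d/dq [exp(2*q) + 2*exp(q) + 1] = 2*(exp(q) + 1)*exp(q)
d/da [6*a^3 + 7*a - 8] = 18*a^2 + 7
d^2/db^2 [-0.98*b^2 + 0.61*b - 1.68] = -1.96000000000000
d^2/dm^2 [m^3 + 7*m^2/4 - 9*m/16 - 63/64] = 6*m + 7/2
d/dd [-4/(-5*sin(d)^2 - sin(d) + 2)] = -4*(10*sin(d) + 1)*cos(d)/(5*sin(d)^2 + sin(d) - 2)^2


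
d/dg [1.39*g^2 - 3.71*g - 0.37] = 2.78*g - 3.71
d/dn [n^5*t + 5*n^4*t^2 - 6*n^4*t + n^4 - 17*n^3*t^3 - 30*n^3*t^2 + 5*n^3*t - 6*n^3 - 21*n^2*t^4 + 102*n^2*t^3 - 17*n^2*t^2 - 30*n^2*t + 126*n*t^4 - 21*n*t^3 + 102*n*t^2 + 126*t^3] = 5*n^4*t + 20*n^3*t^2 - 24*n^3*t + 4*n^3 - 51*n^2*t^3 - 90*n^2*t^2 + 15*n^2*t - 18*n^2 - 42*n*t^4 + 204*n*t^3 - 34*n*t^2 - 60*n*t + 126*t^4 - 21*t^3 + 102*t^2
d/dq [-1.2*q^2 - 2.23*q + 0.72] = -2.4*q - 2.23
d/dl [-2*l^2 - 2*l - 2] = -4*l - 2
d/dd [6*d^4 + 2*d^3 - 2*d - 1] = 24*d^3 + 6*d^2 - 2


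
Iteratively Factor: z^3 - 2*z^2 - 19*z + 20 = (z - 1)*(z^2 - z - 20) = (z - 5)*(z - 1)*(z + 4)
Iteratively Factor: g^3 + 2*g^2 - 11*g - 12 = (g + 1)*(g^2 + g - 12) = (g - 3)*(g + 1)*(g + 4)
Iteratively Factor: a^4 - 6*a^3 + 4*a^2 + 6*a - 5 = (a - 1)*(a^3 - 5*a^2 - a + 5) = (a - 1)*(a + 1)*(a^2 - 6*a + 5) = (a - 1)^2*(a + 1)*(a - 5)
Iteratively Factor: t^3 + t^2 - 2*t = (t)*(t^2 + t - 2) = t*(t - 1)*(t + 2)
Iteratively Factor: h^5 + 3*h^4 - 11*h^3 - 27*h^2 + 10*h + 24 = (h + 1)*(h^4 + 2*h^3 - 13*h^2 - 14*h + 24) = (h - 1)*(h + 1)*(h^3 + 3*h^2 - 10*h - 24) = (h - 1)*(h + 1)*(h + 4)*(h^2 - h - 6) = (h - 3)*(h - 1)*(h + 1)*(h + 4)*(h + 2)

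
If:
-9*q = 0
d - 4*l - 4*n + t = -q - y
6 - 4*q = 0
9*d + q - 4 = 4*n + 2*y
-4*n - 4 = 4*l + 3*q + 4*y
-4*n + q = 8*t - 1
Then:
No Solution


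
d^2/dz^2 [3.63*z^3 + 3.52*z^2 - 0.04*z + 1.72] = 21.78*z + 7.04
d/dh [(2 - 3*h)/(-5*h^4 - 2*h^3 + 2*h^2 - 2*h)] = (-45*h^4 + 28*h^3 + 18*h^2 - 8*h + 4)/(h^2*(25*h^6 + 20*h^5 - 16*h^4 + 12*h^3 + 12*h^2 - 8*h + 4))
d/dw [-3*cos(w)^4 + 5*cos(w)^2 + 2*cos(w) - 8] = 2*(6*cos(w)^3 - 5*cos(w) - 1)*sin(w)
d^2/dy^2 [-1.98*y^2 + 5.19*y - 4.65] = -3.96000000000000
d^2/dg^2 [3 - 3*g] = 0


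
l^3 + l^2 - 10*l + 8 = (l - 2)*(l - 1)*(l + 4)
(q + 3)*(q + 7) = q^2 + 10*q + 21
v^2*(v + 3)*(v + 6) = v^4 + 9*v^3 + 18*v^2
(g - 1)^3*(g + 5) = g^4 + 2*g^3 - 12*g^2 + 14*g - 5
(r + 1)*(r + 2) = r^2 + 3*r + 2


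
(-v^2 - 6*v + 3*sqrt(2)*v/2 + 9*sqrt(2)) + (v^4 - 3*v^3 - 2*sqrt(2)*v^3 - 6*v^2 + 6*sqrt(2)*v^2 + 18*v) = v^4 - 3*v^3 - 2*sqrt(2)*v^3 - 7*v^2 + 6*sqrt(2)*v^2 + 3*sqrt(2)*v/2 + 12*v + 9*sqrt(2)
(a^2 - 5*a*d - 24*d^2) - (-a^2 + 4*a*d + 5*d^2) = 2*a^2 - 9*a*d - 29*d^2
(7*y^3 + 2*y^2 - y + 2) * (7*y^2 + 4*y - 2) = 49*y^5 + 42*y^4 - 13*y^3 + 6*y^2 + 10*y - 4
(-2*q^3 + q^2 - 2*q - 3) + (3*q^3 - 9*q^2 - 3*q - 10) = q^3 - 8*q^2 - 5*q - 13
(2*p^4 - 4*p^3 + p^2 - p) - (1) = 2*p^4 - 4*p^3 + p^2 - p - 1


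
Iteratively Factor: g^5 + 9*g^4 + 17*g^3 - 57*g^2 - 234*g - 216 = (g + 3)*(g^4 + 6*g^3 - g^2 - 54*g - 72) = (g - 3)*(g + 3)*(g^3 + 9*g^2 + 26*g + 24) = (g - 3)*(g + 3)*(g + 4)*(g^2 + 5*g + 6) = (g - 3)*(g + 3)^2*(g + 4)*(g + 2)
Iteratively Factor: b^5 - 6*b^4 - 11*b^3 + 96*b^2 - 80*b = (b)*(b^4 - 6*b^3 - 11*b^2 + 96*b - 80) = b*(b - 1)*(b^3 - 5*b^2 - 16*b + 80) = b*(b - 4)*(b - 1)*(b^2 - b - 20) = b*(b - 4)*(b - 1)*(b + 4)*(b - 5)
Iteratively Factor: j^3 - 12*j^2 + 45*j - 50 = (j - 2)*(j^2 - 10*j + 25) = (j - 5)*(j - 2)*(j - 5)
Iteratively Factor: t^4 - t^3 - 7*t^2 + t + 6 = (t - 1)*(t^3 - 7*t - 6) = (t - 1)*(t + 1)*(t^2 - t - 6) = (t - 1)*(t + 1)*(t + 2)*(t - 3)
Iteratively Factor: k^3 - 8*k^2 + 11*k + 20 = (k - 5)*(k^2 - 3*k - 4) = (k - 5)*(k + 1)*(k - 4)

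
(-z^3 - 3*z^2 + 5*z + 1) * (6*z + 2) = -6*z^4 - 20*z^3 + 24*z^2 + 16*z + 2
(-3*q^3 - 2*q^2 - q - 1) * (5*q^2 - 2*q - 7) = -15*q^5 - 4*q^4 + 20*q^3 + 11*q^2 + 9*q + 7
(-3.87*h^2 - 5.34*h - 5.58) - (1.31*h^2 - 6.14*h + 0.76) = -5.18*h^2 + 0.8*h - 6.34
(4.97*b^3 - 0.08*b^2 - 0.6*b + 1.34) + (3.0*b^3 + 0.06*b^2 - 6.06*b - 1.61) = 7.97*b^3 - 0.02*b^2 - 6.66*b - 0.27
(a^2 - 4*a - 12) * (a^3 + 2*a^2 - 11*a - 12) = a^5 - 2*a^4 - 31*a^3 + 8*a^2 + 180*a + 144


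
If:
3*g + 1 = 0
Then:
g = -1/3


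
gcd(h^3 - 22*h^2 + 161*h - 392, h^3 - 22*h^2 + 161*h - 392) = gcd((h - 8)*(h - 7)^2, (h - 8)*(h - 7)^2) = h^3 - 22*h^2 + 161*h - 392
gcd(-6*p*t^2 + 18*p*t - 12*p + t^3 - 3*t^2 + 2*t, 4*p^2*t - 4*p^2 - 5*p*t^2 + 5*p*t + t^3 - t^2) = t - 1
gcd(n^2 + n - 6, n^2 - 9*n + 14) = n - 2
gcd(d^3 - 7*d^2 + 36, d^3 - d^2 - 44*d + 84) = d - 6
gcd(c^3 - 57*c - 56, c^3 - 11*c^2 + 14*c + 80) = c - 8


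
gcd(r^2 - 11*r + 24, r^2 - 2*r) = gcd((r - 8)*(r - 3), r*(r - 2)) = 1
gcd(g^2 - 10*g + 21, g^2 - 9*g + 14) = g - 7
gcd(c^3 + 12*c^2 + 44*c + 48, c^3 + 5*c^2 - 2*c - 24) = c + 4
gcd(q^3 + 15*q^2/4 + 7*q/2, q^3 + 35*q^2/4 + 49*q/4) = q^2 + 7*q/4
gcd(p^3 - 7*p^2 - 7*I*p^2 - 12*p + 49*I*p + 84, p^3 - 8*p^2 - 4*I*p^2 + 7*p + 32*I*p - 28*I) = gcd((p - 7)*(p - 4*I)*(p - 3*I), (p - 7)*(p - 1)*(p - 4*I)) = p^2 + p*(-7 - 4*I) + 28*I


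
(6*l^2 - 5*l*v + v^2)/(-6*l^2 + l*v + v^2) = (-3*l + v)/(3*l + v)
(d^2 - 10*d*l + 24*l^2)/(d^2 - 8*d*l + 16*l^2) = (d - 6*l)/(d - 4*l)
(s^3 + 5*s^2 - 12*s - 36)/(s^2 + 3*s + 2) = (s^2 + 3*s - 18)/(s + 1)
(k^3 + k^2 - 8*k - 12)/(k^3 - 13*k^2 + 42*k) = (k^3 + k^2 - 8*k - 12)/(k*(k^2 - 13*k + 42))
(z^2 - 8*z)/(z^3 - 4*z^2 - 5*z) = (8 - z)/(-z^2 + 4*z + 5)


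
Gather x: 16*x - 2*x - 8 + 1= 14*x - 7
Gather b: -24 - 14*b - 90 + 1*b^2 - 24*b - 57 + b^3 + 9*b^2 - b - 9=b^3 + 10*b^2 - 39*b - 180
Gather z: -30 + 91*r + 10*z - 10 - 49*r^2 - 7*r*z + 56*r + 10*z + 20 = -49*r^2 + 147*r + z*(20 - 7*r) - 20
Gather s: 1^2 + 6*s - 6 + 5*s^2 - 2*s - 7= 5*s^2 + 4*s - 12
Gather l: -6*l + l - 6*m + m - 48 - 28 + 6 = -5*l - 5*m - 70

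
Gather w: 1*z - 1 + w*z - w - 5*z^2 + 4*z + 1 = w*(z - 1) - 5*z^2 + 5*z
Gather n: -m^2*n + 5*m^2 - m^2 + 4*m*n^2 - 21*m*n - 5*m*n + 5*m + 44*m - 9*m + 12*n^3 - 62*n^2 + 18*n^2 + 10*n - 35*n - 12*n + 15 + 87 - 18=4*m^2 + 40*m + 12*n^3 + n^2*(4*m - 44) + n*(-m^2 - 26*m - 37) + 84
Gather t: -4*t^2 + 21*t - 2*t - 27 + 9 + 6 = -4*t^2 + 19*t - 12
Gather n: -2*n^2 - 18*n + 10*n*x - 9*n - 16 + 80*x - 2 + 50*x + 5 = -2*n^2 + n*(10*x - 27) + 130*x - 13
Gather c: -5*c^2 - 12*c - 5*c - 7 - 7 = -5*c^2 - 17*c - 14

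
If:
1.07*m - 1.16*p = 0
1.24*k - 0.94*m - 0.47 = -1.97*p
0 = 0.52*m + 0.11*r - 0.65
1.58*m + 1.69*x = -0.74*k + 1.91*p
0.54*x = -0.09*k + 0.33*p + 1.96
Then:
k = 10.37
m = -14.12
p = -13.03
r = 72.67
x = -6.06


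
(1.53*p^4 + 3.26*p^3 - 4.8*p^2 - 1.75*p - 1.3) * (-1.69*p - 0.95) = -2.5857*p^5 - 6.9629*p^4 + 5.015*p^3 + 7.5175*p^2 + 3.8595*p + 1.235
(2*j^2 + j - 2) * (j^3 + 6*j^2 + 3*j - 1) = 2*j^5 + 13*j^4 + 10*j^3 - 11*j^2 - 7*j + 2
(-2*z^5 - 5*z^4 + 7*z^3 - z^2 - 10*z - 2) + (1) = -2*z^5 - 5*z^4 + 7*z^3 - z^2 - 10*z - 1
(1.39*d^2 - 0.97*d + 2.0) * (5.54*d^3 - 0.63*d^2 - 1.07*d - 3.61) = 7.7006*d^5 - 6.2495*d^4 + 10.2038*d^3 - 5.24*d^2 + 1.3617*d - 7.22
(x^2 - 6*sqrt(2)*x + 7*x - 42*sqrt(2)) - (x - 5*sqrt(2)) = x^2 - 6*sqrt(2)*x + 6*x - 37*sqrt(2)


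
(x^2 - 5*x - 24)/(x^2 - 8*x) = (x + 3)/x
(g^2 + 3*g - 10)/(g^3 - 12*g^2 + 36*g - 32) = (g + 5)/(g^2 - 10*g + 16)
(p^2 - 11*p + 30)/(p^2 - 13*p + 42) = (p - 5)/(p - 7)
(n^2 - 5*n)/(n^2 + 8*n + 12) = n*(n - 5)/(n^2 + 8*n + 12)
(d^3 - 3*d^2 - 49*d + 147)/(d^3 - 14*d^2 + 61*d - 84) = (d + 7)/(d - 4)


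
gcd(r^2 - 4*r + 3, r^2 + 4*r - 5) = r - 1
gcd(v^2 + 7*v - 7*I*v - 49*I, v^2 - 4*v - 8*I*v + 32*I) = 1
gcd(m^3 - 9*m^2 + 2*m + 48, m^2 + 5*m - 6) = 1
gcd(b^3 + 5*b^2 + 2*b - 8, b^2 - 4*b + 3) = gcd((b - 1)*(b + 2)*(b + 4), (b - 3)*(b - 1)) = b - 1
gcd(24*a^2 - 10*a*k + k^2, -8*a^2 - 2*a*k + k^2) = 4*a - k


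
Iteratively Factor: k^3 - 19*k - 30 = (k + 2)*(k^2 - 2*k - 15) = (k - 5)*(k + 2)*(k + 3)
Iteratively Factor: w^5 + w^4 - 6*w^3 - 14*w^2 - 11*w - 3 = (w - 3)*(w^4 + 4*w^3 + 6*w^2 + 4*w + 1) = (w - 3)*(w + 1)*(w^3 + 3*w^2 + 3*w + 1) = (w - 3)*(w + 1)^2*(w^2 + 2*w + 1) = (w - 3)*(w + 1)^3*(w + 1)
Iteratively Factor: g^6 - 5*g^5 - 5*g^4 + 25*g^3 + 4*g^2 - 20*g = (g - 5)*(g^5 - 5*g^3 + 4*g) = (g - 5)*(g - 1)*(g^4 + g^3 - 4*g^2 - 4*g) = g*(g - 5)*(g - 1)*(g^3 + g^2 - 4*g - 4) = g*(g - 5)*(g - 1)*(g + 2)*(g^2 - g - 2) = g*(g - 5)*(g - 2)*(g - 1)*(g + 2)*(g + 1)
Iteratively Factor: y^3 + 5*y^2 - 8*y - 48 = (y + 4)*(y^2 + y - 12) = (y - 3)*(y + 4)*(y + 4)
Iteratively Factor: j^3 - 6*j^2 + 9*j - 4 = (j - 1)*(j^2 - 5*j + 4) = (j - 4)*(j - 1)*(j - 1)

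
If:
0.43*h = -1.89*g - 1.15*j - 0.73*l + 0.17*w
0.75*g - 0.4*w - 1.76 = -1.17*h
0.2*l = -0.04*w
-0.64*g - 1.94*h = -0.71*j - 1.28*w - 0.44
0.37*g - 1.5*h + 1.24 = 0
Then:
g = 2.91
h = 1.54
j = -3.83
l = -1.12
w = 5.58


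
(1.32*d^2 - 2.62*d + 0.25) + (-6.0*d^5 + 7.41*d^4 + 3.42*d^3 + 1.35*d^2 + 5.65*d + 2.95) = -6.0*d^5 + 7.41*d^4 + 3.42*d^3 + 2.67*d^2 + 3.03*d + 3.2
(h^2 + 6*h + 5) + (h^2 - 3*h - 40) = 2*h^2 + 3*h - 35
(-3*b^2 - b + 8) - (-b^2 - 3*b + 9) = -2*b^2 + 2*b - 1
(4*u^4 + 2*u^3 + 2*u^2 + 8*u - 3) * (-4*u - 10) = -16*u^5 - 48*u^4 - 28*u^3 - 52*u^2 - 68*u + 30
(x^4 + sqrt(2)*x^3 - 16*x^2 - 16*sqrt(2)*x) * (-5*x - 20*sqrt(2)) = -5*x^5 - 25*sqrt(2)*x^4 + 40*x^3 + 400*sqrt(2)*x^2 + 640*x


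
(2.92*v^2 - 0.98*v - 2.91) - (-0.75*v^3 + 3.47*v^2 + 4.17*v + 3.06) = 0.75*v^3 - 0.55*v^2 - 5.15*v - 5.97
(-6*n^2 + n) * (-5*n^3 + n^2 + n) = 30*n^5 - 11*n^4 - 5*n^3 + n^2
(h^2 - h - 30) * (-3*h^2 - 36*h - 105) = -3*h^4 - 33*h^3 + 21*h^2 + 1185*h + 3150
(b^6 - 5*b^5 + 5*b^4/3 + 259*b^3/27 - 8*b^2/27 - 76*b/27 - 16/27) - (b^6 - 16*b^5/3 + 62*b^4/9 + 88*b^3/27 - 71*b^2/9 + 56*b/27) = b^5/3 - 47*b^4/9 + 19*b^3/3 + 205*b^2/27 - 44*b/9 - 16/27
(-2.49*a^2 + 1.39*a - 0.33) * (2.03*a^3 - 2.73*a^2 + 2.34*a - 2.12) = -5.0547*a^5 + 9.6194*a^4 - 10.2912*a^3 + 9.4323*a^2 - 3.719*a + 0.6996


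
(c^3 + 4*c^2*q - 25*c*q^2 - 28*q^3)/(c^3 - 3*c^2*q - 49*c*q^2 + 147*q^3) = (c^2 - 3*c*q - 4*q^2)/(c^2 - 10*c*q + 21*q^2)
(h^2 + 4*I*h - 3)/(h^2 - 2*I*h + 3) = (h + 3*I)/(h - 3*I)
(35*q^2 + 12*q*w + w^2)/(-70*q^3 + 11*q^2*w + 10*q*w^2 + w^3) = -1/(2*q - w)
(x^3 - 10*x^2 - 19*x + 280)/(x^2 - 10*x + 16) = (x^2 - 2*x - 35)/(x - 2)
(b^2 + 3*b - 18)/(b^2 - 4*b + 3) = (b + 6)/(b - 1)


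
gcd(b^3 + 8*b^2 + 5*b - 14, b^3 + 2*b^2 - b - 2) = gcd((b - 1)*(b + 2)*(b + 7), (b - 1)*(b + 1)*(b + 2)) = b^2 + b - 2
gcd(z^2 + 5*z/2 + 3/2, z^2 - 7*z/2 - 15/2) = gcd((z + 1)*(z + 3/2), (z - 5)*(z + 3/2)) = z + 3/2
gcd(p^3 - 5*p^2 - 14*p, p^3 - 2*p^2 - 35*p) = p^2 - 7*p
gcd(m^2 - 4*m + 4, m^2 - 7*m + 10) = m - 2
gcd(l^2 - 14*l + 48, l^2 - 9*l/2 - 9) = l - 6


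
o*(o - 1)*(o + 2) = o^3 + o^2 - 2*o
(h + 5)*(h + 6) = h^2 + 11*h + 30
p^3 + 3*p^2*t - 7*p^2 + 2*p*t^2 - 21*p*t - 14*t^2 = (p - 7)*(p + t)*(p + 2*t)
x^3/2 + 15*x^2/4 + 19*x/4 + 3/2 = (x/2 + 1/2)*(x + 1/2)*(x + 6)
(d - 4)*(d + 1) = d^2 - 3*d - 4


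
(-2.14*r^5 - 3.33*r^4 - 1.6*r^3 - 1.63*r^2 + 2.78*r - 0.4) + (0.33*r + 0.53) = -2.14*r^5 - 3.33*r^4 - 1.6*r^3 - 1.63*r^2 + 3.11*r + 0.13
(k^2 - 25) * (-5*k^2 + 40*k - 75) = -5*k^4 + 40*k^3 + 50*k^2 - 1000*k + 1875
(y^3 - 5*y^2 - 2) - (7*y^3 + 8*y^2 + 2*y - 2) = -6*y^3 - 13*y^2 - 2*y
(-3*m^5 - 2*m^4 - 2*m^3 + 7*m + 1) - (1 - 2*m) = -3*m^5 - 2*m^4 - 2*m^3 + 9*m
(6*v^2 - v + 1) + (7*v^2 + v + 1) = 13*v^2 + 2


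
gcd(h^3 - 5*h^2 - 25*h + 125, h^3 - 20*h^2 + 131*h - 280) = h - 5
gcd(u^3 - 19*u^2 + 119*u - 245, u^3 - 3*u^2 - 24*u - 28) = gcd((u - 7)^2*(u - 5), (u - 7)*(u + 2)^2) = u - 7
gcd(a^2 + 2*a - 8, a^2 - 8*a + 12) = a - 2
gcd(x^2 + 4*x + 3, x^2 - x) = 1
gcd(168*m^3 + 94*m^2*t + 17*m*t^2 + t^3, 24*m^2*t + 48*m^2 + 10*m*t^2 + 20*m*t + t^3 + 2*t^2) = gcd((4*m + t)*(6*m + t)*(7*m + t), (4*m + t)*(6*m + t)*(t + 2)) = 24*m^2 + 10*m*t + t^2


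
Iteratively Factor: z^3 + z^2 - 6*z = (z - 2)*(z^2 + 3*z) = z*(z - 2)*(z + 3)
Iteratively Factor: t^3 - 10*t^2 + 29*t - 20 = (t - 5)*(t^2 - 5*t + 4) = (t - 5)*(t - 1)*(t - 4)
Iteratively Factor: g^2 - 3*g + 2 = (g - 1)*(g - 2)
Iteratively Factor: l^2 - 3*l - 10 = (l + 2)*(l - 5)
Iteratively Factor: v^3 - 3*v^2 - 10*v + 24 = (v + 3)*(v^2 - 6*v + 8) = (v - 4)*(v + 3)*(v - 2)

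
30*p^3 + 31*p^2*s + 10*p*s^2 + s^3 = (2*p + s)*(3*p + s)*(5*p + s)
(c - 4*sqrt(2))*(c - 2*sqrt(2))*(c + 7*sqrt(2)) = c^3 + sqrt(2)*c^2 - 68*c + 112*sqrt(2)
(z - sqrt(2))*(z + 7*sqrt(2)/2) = z^2 + 5*sqrt(2)*z/2 - 7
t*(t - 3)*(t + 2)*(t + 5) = t^4 + 4*t^3 - 11*t^2 - 30*t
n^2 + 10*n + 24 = (n + 4)*(n + 6)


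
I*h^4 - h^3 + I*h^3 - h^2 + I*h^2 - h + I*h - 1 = (h - I)*(h + I)^2*(I*h + I)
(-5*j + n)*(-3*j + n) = 15*j^2 - 8*j*n + n^2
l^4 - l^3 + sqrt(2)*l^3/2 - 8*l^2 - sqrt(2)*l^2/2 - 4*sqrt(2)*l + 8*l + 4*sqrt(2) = (l - 1)*(l - 2*sqrt(2))*(l + sqrt(2)/2)*(l + 2*sqrt(2))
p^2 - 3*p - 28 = (p - 7)*(p + 4)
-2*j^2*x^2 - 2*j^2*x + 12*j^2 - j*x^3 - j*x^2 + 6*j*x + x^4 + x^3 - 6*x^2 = (-2*j + x)*(j + x)*(x - 2)*(x + 3)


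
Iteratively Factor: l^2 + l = (l + 1)*(l)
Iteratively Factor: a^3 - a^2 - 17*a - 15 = (a - 5)*(a^2 + 4*a + 3) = (a - 5)*(a + 1)*(a + 3)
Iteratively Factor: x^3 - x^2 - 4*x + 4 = (x - 2)*(x^2 + x - 2) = (x - 2)*(x + 2)*(x - 1)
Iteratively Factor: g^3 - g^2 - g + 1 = (g + 1)*(g^2 - 2*g + 1) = (g - 1)*(g + 1)*(g - 1)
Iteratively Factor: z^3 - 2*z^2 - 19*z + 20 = (z + 4)*(z^2 - 6*z + 5) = (z - 1)*(z + 4)*(z - 5)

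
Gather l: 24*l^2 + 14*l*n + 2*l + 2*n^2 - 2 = 24*l^2 + l*(14*n + 2) + 2*n^2 - 2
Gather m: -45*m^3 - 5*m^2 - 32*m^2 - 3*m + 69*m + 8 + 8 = -45*m^3 - 37*m^2 + 66*m + 16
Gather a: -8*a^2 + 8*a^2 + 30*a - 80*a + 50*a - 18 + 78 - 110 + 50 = 0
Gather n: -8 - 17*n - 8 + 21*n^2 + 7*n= 21*n^2 - 10*n - 16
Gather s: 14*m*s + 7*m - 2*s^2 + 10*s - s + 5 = 7*m - 2*s^2 + s*(14*m + 9) + 5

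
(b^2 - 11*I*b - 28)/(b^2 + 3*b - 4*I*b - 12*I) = (b - 7*I)/(b + 3)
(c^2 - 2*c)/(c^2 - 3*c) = (c - 2)/(c - 3)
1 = 1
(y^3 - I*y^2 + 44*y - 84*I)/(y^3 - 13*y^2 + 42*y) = (y^3 - I*y^2 + 44*y - 84*I)/(y*(y^2 - 13*y + 42))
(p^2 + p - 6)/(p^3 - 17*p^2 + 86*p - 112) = (p + 3)/(p^2 - 15*p + 56)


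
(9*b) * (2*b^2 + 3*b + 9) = 18*b^3 + 27*b^2 + 81*b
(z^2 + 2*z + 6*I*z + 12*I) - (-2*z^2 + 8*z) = 3*z^2 - 6*z + 6*I*z + 12*I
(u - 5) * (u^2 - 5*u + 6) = u^3 - 10*u^2 + 31*u - 30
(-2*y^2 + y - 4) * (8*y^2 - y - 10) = -16*y^4 + 10*y^3 - 13*y^2 - 6*y + 40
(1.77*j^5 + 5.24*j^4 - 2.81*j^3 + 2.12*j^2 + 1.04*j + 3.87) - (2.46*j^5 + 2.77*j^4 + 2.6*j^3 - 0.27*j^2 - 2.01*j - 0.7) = -0.69*j^5 + 2.47*j^4 - 5.41*j^3 + 2.39*j^2 + 3.05*j + 4.57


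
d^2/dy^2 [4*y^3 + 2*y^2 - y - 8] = 24*y + 4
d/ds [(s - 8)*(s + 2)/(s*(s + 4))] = 2*(5*s^2 + 16*s + 32)/(s^2*(s^2 + 8*s + 16))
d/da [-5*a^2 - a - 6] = -10*a - 1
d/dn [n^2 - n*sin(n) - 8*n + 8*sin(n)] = -n*cos(n) + 2*n - sin(n) + 8*cos(n) - 8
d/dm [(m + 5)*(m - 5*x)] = 2*m - 5*x + 5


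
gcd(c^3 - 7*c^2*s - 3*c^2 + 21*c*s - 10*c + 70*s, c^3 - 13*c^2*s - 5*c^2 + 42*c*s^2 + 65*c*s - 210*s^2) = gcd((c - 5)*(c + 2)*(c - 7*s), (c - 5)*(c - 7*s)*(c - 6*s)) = -c^2 + 7*c*s + 5*c - 35*s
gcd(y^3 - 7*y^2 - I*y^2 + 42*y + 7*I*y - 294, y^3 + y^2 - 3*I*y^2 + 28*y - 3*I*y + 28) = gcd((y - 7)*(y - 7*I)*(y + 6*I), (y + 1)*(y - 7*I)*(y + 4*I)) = y - 7*I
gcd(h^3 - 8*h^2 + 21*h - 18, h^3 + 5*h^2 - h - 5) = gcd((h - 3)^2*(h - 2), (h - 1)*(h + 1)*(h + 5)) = 1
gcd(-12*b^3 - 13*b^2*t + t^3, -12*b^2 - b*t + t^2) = -12*b^2 - b*t + t^2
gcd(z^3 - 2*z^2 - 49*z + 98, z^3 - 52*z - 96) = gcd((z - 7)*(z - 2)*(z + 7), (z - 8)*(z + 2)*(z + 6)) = 1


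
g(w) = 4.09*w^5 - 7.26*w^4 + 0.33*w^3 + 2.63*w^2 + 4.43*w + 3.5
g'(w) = 20.45*w^4 - 29.04*w^3 + 0.99*w^2 + 5.26*w + 4.43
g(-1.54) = -74.55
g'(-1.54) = 219.76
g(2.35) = 104.43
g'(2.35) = 269.07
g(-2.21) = -385.81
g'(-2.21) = 798.92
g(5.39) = 12634.45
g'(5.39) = 12774.45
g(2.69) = 236.81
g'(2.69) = 531.26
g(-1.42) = -51.56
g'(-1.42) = 165.25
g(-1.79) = -147.59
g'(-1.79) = 374.69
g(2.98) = 437.44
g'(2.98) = 873.11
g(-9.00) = -289207.18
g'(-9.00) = 155379.89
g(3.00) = 455.18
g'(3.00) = 901.49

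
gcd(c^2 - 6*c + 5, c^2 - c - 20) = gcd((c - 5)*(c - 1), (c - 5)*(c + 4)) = c - 5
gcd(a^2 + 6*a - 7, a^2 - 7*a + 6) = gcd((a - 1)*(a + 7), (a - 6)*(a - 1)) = a - 1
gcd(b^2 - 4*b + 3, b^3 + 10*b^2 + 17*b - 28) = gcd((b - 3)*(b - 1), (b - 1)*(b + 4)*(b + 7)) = b - 1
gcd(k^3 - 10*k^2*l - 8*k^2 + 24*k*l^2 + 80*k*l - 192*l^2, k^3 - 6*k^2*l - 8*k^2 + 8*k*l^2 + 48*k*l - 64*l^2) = k^2 - 4*k*l - 8*k + 32*l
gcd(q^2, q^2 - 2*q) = q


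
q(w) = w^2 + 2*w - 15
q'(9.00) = 20.00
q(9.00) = 84.00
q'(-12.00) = -22.00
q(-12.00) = 105.00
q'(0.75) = 3.50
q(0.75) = -12.94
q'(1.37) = 4.74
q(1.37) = -10.38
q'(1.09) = 4.18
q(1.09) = -11.63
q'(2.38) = 6.76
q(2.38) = -4.58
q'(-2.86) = -3.72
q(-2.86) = -12.54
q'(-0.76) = 0.48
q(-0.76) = -15.94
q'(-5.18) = -8.36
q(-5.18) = 1.47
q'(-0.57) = 0.86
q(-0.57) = -15.82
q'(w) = 2*w + 2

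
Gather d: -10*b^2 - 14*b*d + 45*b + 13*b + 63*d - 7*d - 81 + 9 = -10*b^2 + 58*b + d*(56 - 14*b) - 72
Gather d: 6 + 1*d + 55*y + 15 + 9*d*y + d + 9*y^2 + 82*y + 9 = d*(9*y + 2) + 9*y^2 + 137*y + 30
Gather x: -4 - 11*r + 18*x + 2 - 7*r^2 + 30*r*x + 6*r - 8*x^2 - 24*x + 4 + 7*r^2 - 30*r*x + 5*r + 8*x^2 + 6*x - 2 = 0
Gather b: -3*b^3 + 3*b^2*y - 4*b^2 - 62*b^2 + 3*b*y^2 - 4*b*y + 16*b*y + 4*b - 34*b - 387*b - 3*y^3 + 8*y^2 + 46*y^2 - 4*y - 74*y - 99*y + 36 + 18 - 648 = -3*b^3 + b^2*(3*y - 66) + b*(3*y^2 + 12*y - 417) - 3*y^3 + 54*y^2 - 177*y - 594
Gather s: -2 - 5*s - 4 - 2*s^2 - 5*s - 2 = -2*s^2 - 10*s - 8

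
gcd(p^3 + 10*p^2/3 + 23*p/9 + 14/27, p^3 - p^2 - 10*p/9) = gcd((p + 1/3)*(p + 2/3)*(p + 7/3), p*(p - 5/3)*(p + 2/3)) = p + 2/3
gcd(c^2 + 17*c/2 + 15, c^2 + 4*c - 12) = c + 6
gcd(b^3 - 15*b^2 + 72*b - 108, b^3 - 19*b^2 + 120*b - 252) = b^2 - 12*b + 36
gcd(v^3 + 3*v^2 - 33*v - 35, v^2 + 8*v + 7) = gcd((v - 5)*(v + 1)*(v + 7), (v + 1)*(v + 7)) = v^2 + 8*v + 7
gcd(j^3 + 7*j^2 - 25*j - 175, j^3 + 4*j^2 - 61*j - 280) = j^2 + 12*j + 35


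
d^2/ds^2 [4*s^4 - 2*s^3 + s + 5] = 12*s*(4*s - 1)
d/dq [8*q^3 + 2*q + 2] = 24*q^2 + 2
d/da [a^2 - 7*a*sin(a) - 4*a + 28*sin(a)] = -7*a*cos(a) + 2*a - 7*sin(a) + 28*cos(a) - 4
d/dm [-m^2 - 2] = -2*m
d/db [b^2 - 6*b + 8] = 2*b - 6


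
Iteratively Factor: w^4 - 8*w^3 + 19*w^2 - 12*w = (w - 1)*(w^3 - 7*w^2 + 12*w) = w*(w - 1)*(w^2 - 7*w + 12) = w*(w - 3)*(w - 1)*(w - 4)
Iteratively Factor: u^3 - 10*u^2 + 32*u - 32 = (u - 4)*(u^2 - 6*u + 8) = (u - 4)^2*(u - 2)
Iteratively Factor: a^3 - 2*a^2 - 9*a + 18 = (a - 3)*(a^2 + a - 6) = (a - 3)*(a - 2)*(a + 3)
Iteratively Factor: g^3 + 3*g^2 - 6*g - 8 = (g + 4)*(g^2 - g - 2) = (g - 2)*(g + 4)*(g + 1)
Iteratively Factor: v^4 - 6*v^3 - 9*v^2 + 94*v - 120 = (v - 3)*(v^3 - 3*v^2 - 18*v + 40) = (v - 3)*(v + 4)*(v^2 - 7*v + 10) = (v - 5)*(v - 3)*(v + 4)*(v - 2)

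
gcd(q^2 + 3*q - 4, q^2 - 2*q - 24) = q + 4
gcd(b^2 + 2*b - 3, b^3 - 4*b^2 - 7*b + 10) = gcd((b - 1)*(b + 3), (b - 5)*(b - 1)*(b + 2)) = b - 1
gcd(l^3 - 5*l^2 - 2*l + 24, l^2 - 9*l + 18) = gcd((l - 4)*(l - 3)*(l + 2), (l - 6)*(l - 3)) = l - 3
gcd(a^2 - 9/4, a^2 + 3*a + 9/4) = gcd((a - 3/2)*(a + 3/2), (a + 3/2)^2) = a + 3/2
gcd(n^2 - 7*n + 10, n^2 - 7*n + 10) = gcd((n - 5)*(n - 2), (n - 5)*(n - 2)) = n^2 - 7*n + 10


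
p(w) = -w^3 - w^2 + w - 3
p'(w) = -3*w^2 - 2*w + 1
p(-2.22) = 0.79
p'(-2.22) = -9.35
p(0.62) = -3.00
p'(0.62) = -1.39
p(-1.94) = -1.40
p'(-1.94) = -6.41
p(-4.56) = 66.47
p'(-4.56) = -52.26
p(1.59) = -7.96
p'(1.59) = -9.76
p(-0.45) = -3.56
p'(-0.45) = 1.29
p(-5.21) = 106.07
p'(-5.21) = -70.01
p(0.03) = -2.97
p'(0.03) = 0.94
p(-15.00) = 3132.00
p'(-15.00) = -644.00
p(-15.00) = 3132.00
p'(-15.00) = -644.00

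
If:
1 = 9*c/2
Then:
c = 2/9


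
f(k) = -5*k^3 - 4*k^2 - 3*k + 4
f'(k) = -15*k^2 - 8*k - 3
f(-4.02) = 276.24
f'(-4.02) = -213.25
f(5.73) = -1085.18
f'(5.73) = -541.33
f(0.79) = -3.33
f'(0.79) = -18.68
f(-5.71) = 821.56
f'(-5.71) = -446.38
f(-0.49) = 5.10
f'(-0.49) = -2.68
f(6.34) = -1450.00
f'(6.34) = -656.65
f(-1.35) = 13.06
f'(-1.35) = -19.54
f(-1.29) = 11.95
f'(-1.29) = -17.64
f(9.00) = -3992.00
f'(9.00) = -1290.00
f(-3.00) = 112.00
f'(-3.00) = -114.00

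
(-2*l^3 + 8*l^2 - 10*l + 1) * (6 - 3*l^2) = 6*l^5 - 24*l^4 + 18*l^3 + 45*l^2 - 60*l + 6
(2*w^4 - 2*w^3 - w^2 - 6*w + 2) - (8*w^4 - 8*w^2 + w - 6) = -6*w^4 - 2*w^3 + 7*w^2 - 7*w + 8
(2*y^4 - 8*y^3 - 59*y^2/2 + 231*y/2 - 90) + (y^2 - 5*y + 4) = 2*y^4 - 8*y^3 - 57*y^2/2 + 221*y/2 - 86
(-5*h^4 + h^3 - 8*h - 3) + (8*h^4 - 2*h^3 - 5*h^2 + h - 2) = 3*h^4 - h^3 - 5*h^2 - 7*h - 5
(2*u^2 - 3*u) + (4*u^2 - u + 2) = 6*u^2 - 4*u + 2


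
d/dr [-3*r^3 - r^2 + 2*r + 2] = -9*r^2 - 2*r + 2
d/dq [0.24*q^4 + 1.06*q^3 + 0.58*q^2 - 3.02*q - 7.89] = 0.96*q^3 + 3.18*q^2 + 1.16*q - 3.02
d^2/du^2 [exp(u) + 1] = exp(u)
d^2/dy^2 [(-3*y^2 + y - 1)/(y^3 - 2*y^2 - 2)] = 2*(-3*y^6 + 3*y^5 - 12*y^4 - 22*y^3 + 36*y^2 - 18*y - 8)/(y^9 - 6*y^8 + 12*y^7 - 14*y^6 + 24*y^5 - 24*y^4 + 12*y^3 - 24*y^2 - 8)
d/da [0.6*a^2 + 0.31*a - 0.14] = 1.2*a + 0.31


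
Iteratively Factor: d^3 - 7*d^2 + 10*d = (d)*(d^2 - 7*d + 10) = d*(d - 2)*(d - 5)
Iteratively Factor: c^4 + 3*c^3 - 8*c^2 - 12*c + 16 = (c + 4)*(c^3 - c^2 - 4*c + 4) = (c + 2)*(c + 4)*(c^2 - 3*c + 2) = (c - 2)*(c + 2)*(c + 4)*(c - 1)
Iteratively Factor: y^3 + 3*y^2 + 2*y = (y)*(y^2 + 3*y + 2) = y*(y + 2)*(y + 1)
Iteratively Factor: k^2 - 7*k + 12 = (k - 4)*(k - 3)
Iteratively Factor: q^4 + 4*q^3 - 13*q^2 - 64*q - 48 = (q + 4)*(q^3 - 13*q - 12) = (q + 1)*(q + 4)*(q^2 - q - 12) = (q - 4)*(q + 1)*(q + 4)*(q + 3)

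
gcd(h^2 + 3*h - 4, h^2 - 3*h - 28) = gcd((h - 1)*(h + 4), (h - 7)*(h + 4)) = h + 4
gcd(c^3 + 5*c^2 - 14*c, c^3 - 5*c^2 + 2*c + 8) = c - 2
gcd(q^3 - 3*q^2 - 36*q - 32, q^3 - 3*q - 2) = q + 1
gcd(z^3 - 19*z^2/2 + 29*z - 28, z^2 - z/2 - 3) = z - 2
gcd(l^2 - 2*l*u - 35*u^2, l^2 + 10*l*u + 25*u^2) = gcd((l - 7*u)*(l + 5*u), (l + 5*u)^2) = l + 5*u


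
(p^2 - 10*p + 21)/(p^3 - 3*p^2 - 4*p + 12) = (p - 7)/(p^2 - 4)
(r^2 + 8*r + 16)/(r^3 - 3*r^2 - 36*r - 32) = (r + 4)/(r^2 - 7*r - 8)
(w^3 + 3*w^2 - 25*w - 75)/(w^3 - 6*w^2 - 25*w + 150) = (w + 3)/(w - 6)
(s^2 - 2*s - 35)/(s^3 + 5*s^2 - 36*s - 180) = (s - 7)/(s^2 - 36)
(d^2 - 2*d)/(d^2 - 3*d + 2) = d/(d - 1)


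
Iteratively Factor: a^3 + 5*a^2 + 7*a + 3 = (a + 1)*(a^2 + 4*a + 3) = (a + 1)*(a + 3)*(a + 1)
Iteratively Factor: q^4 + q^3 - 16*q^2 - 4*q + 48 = (q + 4)*(q^3 - 3*q^2 - 4*q + 12) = (q - 2)*(q + 4)*(q^2 - q - 6) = (q - 3)*(q - 2)*(q + 4)*(q + 2)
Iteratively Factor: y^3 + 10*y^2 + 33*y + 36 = (y + 3)*(y^2 + 7*y + 12) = (y + 3)^2*(y + 4)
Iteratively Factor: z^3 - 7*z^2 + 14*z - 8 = (z - 2)*(z^2 - 5*z + 4) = (z - 2)*(z - 1)*(z - 4)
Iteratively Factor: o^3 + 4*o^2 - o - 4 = (o + 4)*(o^2 - 1) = (o + 1)*(o + 4)*(o - 1)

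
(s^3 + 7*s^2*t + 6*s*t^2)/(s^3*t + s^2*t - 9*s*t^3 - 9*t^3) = s*(s^2 + 7*s*t + 6*t^2)/(t*(s^3 + s^2 - 9*s*t^2 - 9*t^2))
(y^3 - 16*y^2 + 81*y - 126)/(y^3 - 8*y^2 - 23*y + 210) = (y - 3)/(y + 5)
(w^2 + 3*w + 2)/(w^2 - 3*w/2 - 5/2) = 2*(w + 2)/(2*w - 5)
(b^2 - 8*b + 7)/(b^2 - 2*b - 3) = (-b^2 + 8*b - 7)/(-b^2 + 2*b + 3)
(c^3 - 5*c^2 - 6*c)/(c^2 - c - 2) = c*(c - 6)/(c - 2)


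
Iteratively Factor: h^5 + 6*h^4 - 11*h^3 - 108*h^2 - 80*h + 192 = (h - 1)*(h^4 + 7*h^3 - 4*h^2 - 112*h - 192) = (h - 1)*(h + 4)*(h^3 + 3*h^2 - 16*h - 48) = (h - 1)*(h + 3)*(h + 4)*(h^2 - 16) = (h - 1)*(h + 3)*(h + 4)^2*(h - 4)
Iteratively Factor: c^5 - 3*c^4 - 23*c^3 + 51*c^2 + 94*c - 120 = (c + 4)*(c^4 - 7*c^3 + 5*c^2 + 31*c - 30) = (c - 5)*(c + 4)*(c^3 - 2*c^2 - 5*c + 6) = (c - 5)*(c + 2)*(c + 4)*(c^2 - 4*c + 3) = (c - 5)*(c - 3)*(c + 2)*(c + 4)*(c - 1)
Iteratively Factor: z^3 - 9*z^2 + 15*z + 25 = (z - 5)*(z^2 - 4*z - 5) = (z - 5)^2*(z + 1)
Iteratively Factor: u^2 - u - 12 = (u - 4)*(u + 3)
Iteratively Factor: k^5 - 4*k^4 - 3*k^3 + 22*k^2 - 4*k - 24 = (k + 2)*(k^4 - 6*k^3 + 9*k^2 + 4*k - 12) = (k - 3)*(k + 2)*(k^3 - 3*k^2 + 4) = (k - 3)*(k - 2)*(k + 2)*(k^2 - k - 2) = (k - 3)*(k - 2)^2*(k + 2)*(k + 1)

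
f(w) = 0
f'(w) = 0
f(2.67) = 0.00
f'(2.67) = 0.00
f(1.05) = 0.00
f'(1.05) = 0.00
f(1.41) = 0.00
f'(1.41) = 0.00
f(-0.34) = 0.00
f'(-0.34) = 0.00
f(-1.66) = 0.00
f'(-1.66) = 0.00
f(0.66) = 0.00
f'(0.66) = 0.00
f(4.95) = 0.00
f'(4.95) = 0.00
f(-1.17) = 0.00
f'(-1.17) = 0.00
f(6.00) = 0.00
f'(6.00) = 0.00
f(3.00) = 0.00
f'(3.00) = 0.00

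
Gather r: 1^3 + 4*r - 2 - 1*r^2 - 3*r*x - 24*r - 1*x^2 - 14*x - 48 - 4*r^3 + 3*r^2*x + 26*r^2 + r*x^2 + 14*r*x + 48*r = -4*r^3 + r^2*(3*x + 25) + r*(x^2 + 11*x + 28) - x^2 - 14*x - 49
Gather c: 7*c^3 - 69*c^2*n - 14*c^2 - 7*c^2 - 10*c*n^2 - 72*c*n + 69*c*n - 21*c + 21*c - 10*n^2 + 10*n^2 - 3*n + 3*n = 7*c^3 + c^2*(-69*n - 21) + c*(-10*n^2 - 3*n)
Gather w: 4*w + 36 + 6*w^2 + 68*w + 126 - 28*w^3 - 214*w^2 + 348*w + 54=-28*w^3 - 208*w^2 + 420*w + 216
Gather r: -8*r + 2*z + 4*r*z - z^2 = r*(4*z - 8) - z^2 + 2*z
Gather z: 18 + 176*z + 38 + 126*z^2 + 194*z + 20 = 126*z^2 + 370*z + 76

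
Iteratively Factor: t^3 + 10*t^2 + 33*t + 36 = (t + 3)*(t^2 + 7*t + 12) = (t + 3)^2*(t + 4)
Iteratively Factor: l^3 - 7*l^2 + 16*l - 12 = (l - 2)*(l^2 - 5*l + 6) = (l - 2)^2*(l - 3)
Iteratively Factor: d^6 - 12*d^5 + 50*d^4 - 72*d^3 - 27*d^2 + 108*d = (d - 3)*(d^5 - 9*d^4 + 23*d^3 - 3*d^2 - 36*d) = d*(d - 3)*(d^4 - 9*d^3 + 23*d^2 - 3*d - 36) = d*(d - 3)^2*(d^3 - 6*d^2 + 5*d + 12) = d*(d - 3)^2*(d + 1)*(d^2 - 7*d + 12) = d*(d - 3)^3*(d + 1)*(d - 4)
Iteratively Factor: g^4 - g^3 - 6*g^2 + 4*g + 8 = (g + 2)*(g^3 - 3*g^2 + 4) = (g - 2)*(g + 2)*(g^2 - g - 2) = (g - 2)^2*(g + 2)*(g + 1)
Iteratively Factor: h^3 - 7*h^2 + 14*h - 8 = (h - 1)*(h^2 - 6*h + 8) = (h - 2)*(h - 1)*(h - 4)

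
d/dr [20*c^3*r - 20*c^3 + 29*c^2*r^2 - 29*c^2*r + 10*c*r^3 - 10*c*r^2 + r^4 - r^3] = 20*c^3 + 58*c^2*r - 29*c^2 + 30*c*r^2 - 20*c*r + 4*r^3 - 3*r^2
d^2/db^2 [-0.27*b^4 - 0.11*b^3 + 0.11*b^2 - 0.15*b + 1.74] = -3.24*b^2 - 0.66*b + 0.22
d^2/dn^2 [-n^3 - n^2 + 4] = -6*n - 2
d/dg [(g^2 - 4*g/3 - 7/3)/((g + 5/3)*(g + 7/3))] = 48*(9*g^2 + 21*g + 7)/(81*g^4 + 648*g^3 + 1926*g^2 + 2520*g + 1225)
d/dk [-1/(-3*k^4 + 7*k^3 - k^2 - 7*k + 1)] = (-12*k^3 + 21*k^2 - 2*k - 7)/(3*k^4 - 7*k^3 + k^2 + 7*k - 1)^2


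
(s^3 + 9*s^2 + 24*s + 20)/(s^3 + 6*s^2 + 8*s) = (s^2 + 7*s + 10)/(s*(s + 4))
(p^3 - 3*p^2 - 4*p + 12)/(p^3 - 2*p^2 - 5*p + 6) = (p - 2)/(p - 1)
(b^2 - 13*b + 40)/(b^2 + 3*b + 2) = (b^2 - 13*b + 40)/(b^2 + 3*b + 2)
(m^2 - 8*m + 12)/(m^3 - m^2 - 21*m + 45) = (m^2 - 8*m + 12)/(m^3 - m^2 - 21*m + 45)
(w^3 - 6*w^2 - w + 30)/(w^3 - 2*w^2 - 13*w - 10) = (w - 3)/(w + 1)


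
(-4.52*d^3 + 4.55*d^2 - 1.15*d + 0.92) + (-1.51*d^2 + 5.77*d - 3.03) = -4.52*d^3 + 3.04*d^2 + 4.62*d - 2.11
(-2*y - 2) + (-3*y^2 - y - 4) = -3*y^2 - 3*y - 6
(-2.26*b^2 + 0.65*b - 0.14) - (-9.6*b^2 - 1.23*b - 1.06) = 7.34*b^2 + 1.88*b + 0.92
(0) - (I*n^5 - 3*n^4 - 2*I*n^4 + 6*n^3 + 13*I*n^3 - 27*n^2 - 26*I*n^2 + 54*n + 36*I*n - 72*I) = -I*n^5 + 3*n^4 + 2*I*n^4 - 6*n^3 - 13*I*n^3 + 27*n^2 + 26*I*n^2 - 54*n - 36*I*n + 72*I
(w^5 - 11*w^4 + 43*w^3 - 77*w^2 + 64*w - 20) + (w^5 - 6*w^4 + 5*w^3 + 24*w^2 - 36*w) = 2*w^5 - 17*w^4 + 48*w^3 - 53*w^2 + 28*w - 20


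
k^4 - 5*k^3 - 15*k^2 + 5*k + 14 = (k - 7)*(k - 1)*(k + 1)*(k + 2)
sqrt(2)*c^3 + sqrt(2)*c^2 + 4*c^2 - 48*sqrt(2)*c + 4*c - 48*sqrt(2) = (c - 4*sqrt(2))*(c + 6*sqrt(2))*(sqrt(2)*c + sqrt(2))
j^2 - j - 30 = (j - 6)*(j + 5)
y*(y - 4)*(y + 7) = y^3 + 3*y^2 - 28*y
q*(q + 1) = q^2 + q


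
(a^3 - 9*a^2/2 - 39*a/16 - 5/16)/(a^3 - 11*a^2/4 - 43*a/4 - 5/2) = (a + 1/4)/(a + 2)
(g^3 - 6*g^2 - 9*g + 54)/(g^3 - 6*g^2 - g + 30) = (g^2 - 3*g - 18)/(g^2 - 3*g - 10)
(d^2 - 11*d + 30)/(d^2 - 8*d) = (d^2 - 11*d + 30)/(d*(d - 8))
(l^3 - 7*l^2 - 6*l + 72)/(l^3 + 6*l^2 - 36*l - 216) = (l^2 - l - 12)/(l^2 + 12*l + 36)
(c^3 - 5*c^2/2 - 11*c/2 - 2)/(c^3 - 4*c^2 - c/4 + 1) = 2*(c + 1)/(2*c - 1)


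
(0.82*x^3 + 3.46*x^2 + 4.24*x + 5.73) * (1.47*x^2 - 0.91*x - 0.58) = 1.2054*x^5 + 4.34*x^4 + 2.6086*x^3 + 2.5579*x^2 - 7.6735*x - 3.3234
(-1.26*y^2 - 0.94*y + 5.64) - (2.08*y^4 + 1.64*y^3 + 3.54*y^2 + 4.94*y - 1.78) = -2.08*y^4 - 1.64*y^3 - 4.8*y^2 - 5.88*y + 7.42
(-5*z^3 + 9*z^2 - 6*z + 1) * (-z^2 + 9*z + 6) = 5*z^5 - 54*z^4 + 57*z^3 - z^2 - 27*z + 6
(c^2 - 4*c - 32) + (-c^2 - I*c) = -4*c - I*c - 32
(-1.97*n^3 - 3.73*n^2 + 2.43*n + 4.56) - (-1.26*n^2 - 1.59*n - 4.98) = -1.97*n^3 - 2.47*n^2 + 4.02*n + 9.54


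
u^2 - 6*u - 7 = (u - 7)*(u + 1)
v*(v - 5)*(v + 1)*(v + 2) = v^4 - 2*v^3 - 13*v^2 - 10*v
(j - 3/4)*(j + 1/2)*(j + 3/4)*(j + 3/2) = j^4 + 2*j^3 + 3*j^2/16 - 9*j/8 - 27/64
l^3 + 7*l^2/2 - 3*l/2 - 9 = (l - 3/2)*(l + 2)*(l + 3)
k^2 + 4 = (k - 2*I)*(k + 2*I)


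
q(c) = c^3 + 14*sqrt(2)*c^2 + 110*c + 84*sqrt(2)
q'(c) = 3*c^2 + 28*sqrt(2)*c + 110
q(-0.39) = 78.85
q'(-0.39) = 95.01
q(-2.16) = -36.51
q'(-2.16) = 38.47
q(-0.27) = 90.52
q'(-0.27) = 99.53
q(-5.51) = -53.49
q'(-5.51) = -17.10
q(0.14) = 134.58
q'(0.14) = 115.60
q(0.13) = 133.43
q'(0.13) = 115.20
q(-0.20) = 97.58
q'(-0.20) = 102.20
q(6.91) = 2154.20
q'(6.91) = 526.87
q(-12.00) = -78.15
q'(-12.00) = 66.82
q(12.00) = 6017.85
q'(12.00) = 1017.18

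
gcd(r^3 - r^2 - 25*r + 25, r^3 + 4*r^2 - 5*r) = r^2 + 4*r - 5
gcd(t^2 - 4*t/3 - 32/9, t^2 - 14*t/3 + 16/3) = t - 8/3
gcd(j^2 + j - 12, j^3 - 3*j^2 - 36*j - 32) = j + 4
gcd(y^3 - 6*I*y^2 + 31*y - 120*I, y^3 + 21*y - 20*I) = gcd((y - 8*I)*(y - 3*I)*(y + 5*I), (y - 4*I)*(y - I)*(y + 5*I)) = y + 5*I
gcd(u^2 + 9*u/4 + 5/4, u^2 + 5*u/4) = u + 5/4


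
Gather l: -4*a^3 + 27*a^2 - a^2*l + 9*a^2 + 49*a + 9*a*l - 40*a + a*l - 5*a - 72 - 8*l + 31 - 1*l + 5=-4*a^3 + 36*a^2 + 4*a + l*(-a^2 + 10*a - 9) - 36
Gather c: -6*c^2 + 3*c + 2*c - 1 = -6*c^2 + 5*c - 1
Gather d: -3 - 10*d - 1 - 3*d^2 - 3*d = -3*d^2 - 13*d - 4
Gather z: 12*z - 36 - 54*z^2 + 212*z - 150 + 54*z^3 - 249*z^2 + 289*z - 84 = 54*z^3 - 303*z^2 + 513*z - 270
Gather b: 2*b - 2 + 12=2*b + 10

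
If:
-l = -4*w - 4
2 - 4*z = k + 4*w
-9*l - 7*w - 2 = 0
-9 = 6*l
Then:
No Solution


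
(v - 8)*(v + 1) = v^2 - 7*v - 8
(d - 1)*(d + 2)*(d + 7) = d^3 + 8*d^2 + 5*d - 14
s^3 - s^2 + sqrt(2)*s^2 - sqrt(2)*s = s*(s - 1)*(s + sqrt(2))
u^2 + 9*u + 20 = (u + 4)*(u + 5)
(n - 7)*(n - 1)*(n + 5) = n^3 - 3*n^2 - 33*n + 35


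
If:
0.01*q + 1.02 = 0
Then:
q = -102.00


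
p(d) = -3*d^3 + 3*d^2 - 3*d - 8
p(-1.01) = 1.18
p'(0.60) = -2.64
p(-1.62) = 17.49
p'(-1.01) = -18.24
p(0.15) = -8.39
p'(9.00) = -678.00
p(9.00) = -1979.00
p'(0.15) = -2.30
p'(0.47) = -2.17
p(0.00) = -8.00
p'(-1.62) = -36.34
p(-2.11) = 39.87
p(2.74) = -55.41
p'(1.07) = -6.88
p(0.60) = -9.37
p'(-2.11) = -55.73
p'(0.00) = -3.00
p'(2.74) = -54.13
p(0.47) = -9.06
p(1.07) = -11.45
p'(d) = -9*d^2 + 6*d - 3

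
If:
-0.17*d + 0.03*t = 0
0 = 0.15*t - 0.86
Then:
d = 1.01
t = 5.73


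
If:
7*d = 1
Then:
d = 1/7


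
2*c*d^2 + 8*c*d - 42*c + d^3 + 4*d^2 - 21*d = (2*c + d)*(d - 3)*(d + 7)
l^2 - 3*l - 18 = (l - 6)*(l + 3)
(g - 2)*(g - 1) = g^2 - 3*g + 2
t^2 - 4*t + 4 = (t - 2)^2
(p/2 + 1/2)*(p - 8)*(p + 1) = p^3/2 - 3*p^2 - 15*p/2 - 4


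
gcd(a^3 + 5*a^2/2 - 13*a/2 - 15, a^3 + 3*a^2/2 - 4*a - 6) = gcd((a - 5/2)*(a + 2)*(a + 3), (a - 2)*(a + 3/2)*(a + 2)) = a + 2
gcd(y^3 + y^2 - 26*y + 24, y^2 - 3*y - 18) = 1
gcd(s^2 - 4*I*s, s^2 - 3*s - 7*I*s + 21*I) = 1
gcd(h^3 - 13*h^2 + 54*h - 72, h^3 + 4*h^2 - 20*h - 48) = h - 4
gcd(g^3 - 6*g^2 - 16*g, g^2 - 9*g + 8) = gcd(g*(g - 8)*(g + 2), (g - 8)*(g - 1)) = g - 8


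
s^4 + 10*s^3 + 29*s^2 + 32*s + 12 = (s + 1)^2*(s + 2)*(s + 6)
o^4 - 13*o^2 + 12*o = o*(o - 3)*(o - 1)*(o + 4)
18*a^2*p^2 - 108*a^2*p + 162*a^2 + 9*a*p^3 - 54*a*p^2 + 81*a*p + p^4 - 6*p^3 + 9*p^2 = (3*a + p)*(6*a + p)*(p - 3)^2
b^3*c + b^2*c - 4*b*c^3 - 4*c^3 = (b - 2*c)*(b + 2*c)*(b*c + c)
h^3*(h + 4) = h^4 + 4*h^3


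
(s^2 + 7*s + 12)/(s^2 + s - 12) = (s + 3)/(s - 3)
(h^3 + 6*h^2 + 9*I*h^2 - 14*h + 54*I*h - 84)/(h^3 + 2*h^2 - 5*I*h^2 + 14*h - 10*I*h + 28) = (h^2 + h*(6 + 7*I) + 42*I)/(h^2 + h*(2 - 7*I) - 14*I)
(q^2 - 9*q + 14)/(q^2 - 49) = (q - 2)/(q + 7)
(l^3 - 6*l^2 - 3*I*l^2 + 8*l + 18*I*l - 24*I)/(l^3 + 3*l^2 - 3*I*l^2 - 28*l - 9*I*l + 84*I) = (l - 2)/(l + 7)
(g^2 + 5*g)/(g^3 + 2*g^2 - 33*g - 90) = g/(g^2 - 3*g - 18)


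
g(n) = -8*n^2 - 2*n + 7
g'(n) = -16*n - 2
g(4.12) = -137.04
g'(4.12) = -67.92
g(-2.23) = -28.32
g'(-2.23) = 33.68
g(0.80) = 0.28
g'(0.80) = -14.80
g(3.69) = -109.31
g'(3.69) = -61.04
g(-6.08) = -276.57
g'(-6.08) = 95.28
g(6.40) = -333.48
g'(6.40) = -104.40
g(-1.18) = -1.78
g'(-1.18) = 16.88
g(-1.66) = -11.72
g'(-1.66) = 24.56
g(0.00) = 7.00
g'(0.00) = -2.00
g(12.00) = -1169.00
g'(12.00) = -194.00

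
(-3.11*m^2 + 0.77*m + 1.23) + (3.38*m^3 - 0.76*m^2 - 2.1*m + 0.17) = 3.38*m^3 - 3.87*m^2 - 1.33*m + 1.4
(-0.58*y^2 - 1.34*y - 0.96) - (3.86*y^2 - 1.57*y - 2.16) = -4.44*y^2 + 0.23*y + 1.2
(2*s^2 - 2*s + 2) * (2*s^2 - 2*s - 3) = 4*s^4 - 8*s^3 + 2*s^2 + 2*s - 6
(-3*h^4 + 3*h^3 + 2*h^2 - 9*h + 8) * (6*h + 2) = -18*h^5 + 12*h^4 + 18*h^3 - 50*h^2 + 30*h + 16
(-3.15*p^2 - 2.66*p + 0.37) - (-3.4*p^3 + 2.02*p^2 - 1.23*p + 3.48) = 3.4*p^3 - 5.17*p^2 - 1.43*p - 3.11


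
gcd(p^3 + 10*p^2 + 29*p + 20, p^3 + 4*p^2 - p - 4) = p^2 + 5*p + 4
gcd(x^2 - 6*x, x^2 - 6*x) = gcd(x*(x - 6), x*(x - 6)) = x^2 - 6*x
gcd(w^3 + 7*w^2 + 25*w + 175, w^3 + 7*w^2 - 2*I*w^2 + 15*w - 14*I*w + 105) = w^2 + w*(7 - 5*I) - 35*I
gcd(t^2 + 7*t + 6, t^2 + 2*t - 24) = t + 6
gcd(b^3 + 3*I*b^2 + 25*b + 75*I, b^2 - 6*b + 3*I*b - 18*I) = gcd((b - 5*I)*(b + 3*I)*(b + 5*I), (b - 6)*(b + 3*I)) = b + 3*I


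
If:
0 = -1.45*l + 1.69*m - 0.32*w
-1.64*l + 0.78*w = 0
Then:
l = 0.475609756097561*w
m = 0.597416654639919*w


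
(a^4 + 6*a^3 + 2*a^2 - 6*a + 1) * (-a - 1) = -a^5 - 7*a^4 - 8*a^3 + 4*a^2 + 5*a - 1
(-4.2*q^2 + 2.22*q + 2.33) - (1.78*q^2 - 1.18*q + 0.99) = -5.98*q^2 + 3.4*q + 1.34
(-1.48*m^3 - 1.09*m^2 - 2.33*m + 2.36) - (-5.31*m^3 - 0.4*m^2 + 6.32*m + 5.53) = 3.83*m^3 - 0.69*m^2 - 8.65*m - 3.17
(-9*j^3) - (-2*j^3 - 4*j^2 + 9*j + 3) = -7*j^3 + 4*j^2 - 9*j - 3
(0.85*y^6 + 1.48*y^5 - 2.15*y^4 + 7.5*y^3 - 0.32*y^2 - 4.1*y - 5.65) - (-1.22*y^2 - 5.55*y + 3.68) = 0.85*y^6 + 1.48*y^5 - 2.15*y^4 + 7.5*y^3 + 0.9*y^2 + 1.45*y - 9.33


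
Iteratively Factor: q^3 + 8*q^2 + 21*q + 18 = (q + 3)*(q^2 + 5*q + 6) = (q + 2)*(q + 3)*(q + 3)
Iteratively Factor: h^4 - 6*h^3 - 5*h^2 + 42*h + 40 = (h - 5)*(h^3 - h^2 - 10*h - 8) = (h - 5)*(h + 1)*(h^2 - 2*h - 8) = (h - 5)*(h + 1)*(h + 2)*(h - 4)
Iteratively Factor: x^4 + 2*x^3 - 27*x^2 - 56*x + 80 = (x + 4)*(x^3 - 2*x^2 - 19*x + 20) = (x - 5)*(x + 4)*(x^2 + 3*x - 4) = (x - 5)*(x + 4)^2*(x - 1)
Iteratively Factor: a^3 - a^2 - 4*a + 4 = (a - 1)*(a^2 - 4) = (a - 2)*(a - 1)*(a + 2)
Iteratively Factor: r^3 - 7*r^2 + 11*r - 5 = (r - 1)*(r^2 - 6*r + 5) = (r - 5)*(r - 1)*(r - 1)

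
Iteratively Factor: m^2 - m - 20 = (m + 4)*(m - 5)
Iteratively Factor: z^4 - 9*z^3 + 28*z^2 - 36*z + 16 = (z - 4)*(z^3 - 5*z^2 + 8*z - 4) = (z - 4)*(z - 1)*(z^2 - 4*z + 4) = (z - 4)*(z - 2)*(z - 1)*(z - 2)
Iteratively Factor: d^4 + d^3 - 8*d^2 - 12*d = (d)*(d^3 + d^2 - 8*d - 12) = d*(d - 3)*(d^2 + 4*d + 4) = d*(d - 3)*(d + 2)*(d + 2)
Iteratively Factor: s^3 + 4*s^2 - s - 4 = (s + 1)*(s^2 + 3*s - 4) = (s + 1)*(s + 4)*(s - 1)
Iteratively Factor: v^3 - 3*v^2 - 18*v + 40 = (v + 4)*(v^2 - 7*v + 10) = (v - 5)*(v + 4)*(v - 2)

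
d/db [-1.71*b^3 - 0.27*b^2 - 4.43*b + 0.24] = -5.13*b^2 - 0.54*b - 4.43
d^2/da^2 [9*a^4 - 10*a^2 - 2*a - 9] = 108*a^2 - 20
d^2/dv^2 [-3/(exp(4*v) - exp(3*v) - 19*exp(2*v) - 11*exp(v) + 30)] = 3*(2*(-4*exp(3*v) + 3*exp(2*v) + 38*exp(v) + 11)^2*exp(v) + (16*exp(3*v) - 9*exp(2*v) - 76*exp(v) - 11)*(-exp(4*v) + exp(3*v) + 19*exp(2*v) + 11*exp(v) - 30))*exp(v)/(-exp(4*v) + exp(3*v) + 19*exp(2*v) + 11*exp(v) - 30)^3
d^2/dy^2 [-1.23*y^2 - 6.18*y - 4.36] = -2.46000000000000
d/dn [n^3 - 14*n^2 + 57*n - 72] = 3*n^2 - 28*n + 57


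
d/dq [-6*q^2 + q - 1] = 1 - 12*q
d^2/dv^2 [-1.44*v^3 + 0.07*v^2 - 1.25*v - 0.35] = 0.14 - 8.64*v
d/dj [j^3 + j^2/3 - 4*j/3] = 3*j^2 + 2*j/3 - 4/3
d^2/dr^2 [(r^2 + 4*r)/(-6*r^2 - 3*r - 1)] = 2*(-126*r^3 + 18*r^2 + 72*r + 11)/(216*r^6 + 324*r^5 + 270*r^4 + 135*r^3 + 45*r^2 + 9*r + 1)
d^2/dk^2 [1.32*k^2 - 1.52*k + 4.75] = 2.64000000000000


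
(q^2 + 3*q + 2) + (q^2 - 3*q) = 2*q^2 + 2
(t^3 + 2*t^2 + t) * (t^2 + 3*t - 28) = t^5 + 5*t^4 - 21*t^3 - 53*t^2 - 28*t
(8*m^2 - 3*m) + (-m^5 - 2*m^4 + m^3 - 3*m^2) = -m^5 - 2*m^4 + m^3 + 5*m^2 - 3*m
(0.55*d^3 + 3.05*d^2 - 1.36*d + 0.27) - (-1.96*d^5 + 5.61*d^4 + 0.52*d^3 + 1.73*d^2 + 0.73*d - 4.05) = 1.96*d^5 - 5.61*d^4 + 0.03*d^3 + 1.32*d^2 - 2.09*d + 4.32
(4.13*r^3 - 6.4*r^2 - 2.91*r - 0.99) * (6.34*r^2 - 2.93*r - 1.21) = 26.1842*r^5 - 52.6769*r^4 - 4.6947*r^3 + 9.9937*r^2 + 6.4218*r + 1.1979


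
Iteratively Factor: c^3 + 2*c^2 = (c + 2)*(c^2) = c*(c + 2)*(c)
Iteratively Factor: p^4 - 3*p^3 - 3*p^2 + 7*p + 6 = (p + 1)*(p^3 - 4*p^2 + p + 6) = (p - 3)*(p + 1)*(p^2 - p - 2) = (p - 3)*(p - 2)*(p + 1)*(p + 1)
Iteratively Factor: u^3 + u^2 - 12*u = (u - 3)*(u^2 + 4*u) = (u - 3)*(u + 4)*(u)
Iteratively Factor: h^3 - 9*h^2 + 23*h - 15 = (h - 3)*(h^2 - 6*h + 5) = (h - 3)*(h - 1)*(h - 5)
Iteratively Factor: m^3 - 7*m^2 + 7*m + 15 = (m - 5)*(m^2 - 2*m - 3) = (m - 5)*(m + 1)*(m - 3)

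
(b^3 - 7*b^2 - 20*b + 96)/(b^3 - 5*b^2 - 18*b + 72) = (b - 8)/(b - 6)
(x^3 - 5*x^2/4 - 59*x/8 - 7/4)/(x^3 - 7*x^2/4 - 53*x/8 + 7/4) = (4*x + 1)/(4*x - 1)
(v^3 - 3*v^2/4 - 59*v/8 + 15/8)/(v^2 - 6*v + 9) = (8*v^2 + 18*v - 5)/(8*(v - 3))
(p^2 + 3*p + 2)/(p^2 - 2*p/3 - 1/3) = 3*(p^2 + 3*p + 2)/(3*p^2 - 2*p - 1)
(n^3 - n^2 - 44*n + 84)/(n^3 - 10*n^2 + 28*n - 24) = (n + 7)/(n - 2)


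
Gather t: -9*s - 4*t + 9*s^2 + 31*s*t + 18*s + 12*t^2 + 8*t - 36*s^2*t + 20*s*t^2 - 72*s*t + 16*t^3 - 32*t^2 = 9*s^2 + 9*s + 16*t^3 + t^2*(20*s - 20) + t*(-36*s^2 - 41*s + 4)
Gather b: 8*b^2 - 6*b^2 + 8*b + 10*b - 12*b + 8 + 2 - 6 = 2*b^2 + 6*b + 4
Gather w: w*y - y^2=w*y - y^2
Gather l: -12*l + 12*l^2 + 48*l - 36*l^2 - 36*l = -24*l^2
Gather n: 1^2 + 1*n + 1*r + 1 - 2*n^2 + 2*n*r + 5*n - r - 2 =-2*n^2 + n*(2*r + 6)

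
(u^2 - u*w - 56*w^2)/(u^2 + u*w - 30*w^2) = (u^2 - u*w - 56*w^2)/(u^2 + u*w - 30*w^2)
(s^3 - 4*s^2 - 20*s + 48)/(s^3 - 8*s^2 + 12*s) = (s + 4)/s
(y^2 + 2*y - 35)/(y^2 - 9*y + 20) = (y + 7)/(y - 4)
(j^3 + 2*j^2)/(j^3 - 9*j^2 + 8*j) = j*(j + 2)/(j^2 - 9*j + 8)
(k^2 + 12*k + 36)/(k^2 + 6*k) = (k + 6)/k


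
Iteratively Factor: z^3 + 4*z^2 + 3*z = (z + 1)*(z^2 + 3*z) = z*(z + 1)*(z + 3)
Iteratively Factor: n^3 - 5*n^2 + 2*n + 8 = (n - 2)*(n^2 - 3*n - 4) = (n - 2)*(n + 1)*(n - 4)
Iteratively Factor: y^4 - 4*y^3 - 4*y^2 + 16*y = (y)*(y^3 - 4*y^2 - 4*y + 16) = y*(y + 2)*(y^2 - 6*y + 8) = y*(y - 2)*(y + 2)*(y - 4)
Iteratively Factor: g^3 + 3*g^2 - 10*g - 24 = (g + 4)*(g^2 - g - 6) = (g + 2)*(g + 4)*(g - 3)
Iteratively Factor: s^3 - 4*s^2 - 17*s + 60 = (s + 4)*(s^2 - 8*s + 15) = (s - 5)*(s + 4)*(s - 3)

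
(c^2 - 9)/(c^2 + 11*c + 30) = (c^2 - 9)/(c^2 + 11*c + 30)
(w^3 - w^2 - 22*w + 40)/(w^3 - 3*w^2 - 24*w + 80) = (w - 2)/(w - 4)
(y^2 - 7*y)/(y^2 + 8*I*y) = (y - 7)/(y + 8*I)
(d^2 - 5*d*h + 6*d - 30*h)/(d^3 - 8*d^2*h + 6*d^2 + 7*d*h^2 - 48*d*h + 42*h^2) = (d - 5*h)/(d^2 - 8*d*h + 7*h^2)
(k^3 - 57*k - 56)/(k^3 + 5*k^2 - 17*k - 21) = (k - 8)/(k - 3)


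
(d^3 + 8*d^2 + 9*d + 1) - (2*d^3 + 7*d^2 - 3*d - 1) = -d^3 + d^2 + 12*d + 2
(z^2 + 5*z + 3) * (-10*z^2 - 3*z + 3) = -10*z^4 - 53*z^3 - 42*z^2 + 6*z + 9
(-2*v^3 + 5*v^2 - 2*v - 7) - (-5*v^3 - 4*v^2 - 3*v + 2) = 3*v^3 + 9*v^2 + v - 9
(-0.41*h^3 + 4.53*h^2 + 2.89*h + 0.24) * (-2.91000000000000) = 1.1931*h^3 - 13.1823*h^2 - 8.4099*h - 0.6984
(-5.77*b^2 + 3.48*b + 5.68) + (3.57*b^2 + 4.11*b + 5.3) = -2.2*b^2 + 7.59*b + 10.98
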